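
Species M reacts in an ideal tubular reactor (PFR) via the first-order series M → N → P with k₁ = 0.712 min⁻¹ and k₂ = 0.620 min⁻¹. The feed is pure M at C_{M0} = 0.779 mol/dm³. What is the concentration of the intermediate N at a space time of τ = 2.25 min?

0.279 mol/dm³

Solving the coupled first-order balances gives C_N(τ) = [k₁/(k₂−k₁)]·C_{M0}·(e^(−k₁τ) − e^(−k₂τ)).
e^(−k₁τ) = e^(−0.712×2.25) = e^(−1.602) = 0.2015; e^(−k₂τ) = e^(−1.395) = 0.2478.
C_N = 0.712×0.779/(0.620−0.712) × (0.2015−0.2478) = (-6.029)×(-0.04634) = 0.2794 mol/dm³.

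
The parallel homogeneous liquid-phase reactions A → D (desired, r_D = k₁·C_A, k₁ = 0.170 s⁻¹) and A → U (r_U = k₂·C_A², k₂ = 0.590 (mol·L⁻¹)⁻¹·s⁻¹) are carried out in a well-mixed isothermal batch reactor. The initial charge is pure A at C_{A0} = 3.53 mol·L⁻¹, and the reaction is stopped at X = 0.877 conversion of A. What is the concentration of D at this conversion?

0.480 mol·L⁻¹

C_A = C_{A0}(1−X) = 0.4342 mol·L⁻¹.
Along a PFR/batch, dC_D/dC_A = −r_D/(r_D+r_U) = −k₁/(k₁+k₂·C_A).
Integrating from C_{A0} to C_A: C_D = (0.170/0.590)·ln[(0.170+0.590·3.53)/(0.170+0.590·0.434)] = 0.2881·ln(2.253/0.4262) = 0.4798 mol·L⁻¹.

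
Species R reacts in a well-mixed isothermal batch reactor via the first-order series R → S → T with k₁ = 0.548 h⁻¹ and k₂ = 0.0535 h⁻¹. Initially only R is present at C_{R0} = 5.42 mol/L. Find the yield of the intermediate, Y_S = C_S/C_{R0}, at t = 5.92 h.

0.764

Solving the coupled first-order balances gives C_S(t) = [k₁/(k₂−k₁)]·C_{R0}·(e^(−k₁t) − e^(−k₂t)).
e^(−k₁t) = e^(−0.548×5.92) = e^(−3.244) = 0.03900; e^(−k₂t) = e^(−0.3167) = 0.7285.
C_S = 0.548×5.42/(0.0535−0.548) × (0.03900−0.7285) = (-6.006)×(-0.6895) = 4.142 mol/L.
Y_S = C_S/C_{R0} = 4.142/5.42 = 0.764.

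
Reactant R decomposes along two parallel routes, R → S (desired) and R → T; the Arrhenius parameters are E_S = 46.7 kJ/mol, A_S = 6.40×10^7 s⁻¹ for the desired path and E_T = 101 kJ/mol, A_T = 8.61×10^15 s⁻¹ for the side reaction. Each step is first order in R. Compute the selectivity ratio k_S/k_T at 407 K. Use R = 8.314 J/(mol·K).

Since both paths have the same order in R, the concentration cancels and S_{S/T} = k_S/k_T = (A_S/A_T)·exp[(E_T−E_S)/(RT)].
(E_T−E_S)/(RT) = (101−46.7)×10³/(8.314×407) = 54300/3384 = 16.05.
k_S/k_T = (6.40×10^7/8.61×10^15)·exp(16.05) = 7.433×10^-9 × 9.314×10^6 = 0.0692.
Since E_S < E_T, lowering the temperature improves selectivity toward S.

0.0692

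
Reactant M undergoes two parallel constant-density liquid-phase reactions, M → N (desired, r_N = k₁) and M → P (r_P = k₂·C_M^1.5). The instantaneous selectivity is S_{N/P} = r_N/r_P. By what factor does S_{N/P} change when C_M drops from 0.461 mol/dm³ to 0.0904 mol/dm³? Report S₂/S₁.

11.5

S_{N/P} = (k₁/k₂)·C_M^-1.5, so S₂/S₁ = (C_{M,2}/C_{M,1})^-1.5.
= (0.0904/0.461)^(-1.5) = (0.1961)^(-1.5) = 11.5.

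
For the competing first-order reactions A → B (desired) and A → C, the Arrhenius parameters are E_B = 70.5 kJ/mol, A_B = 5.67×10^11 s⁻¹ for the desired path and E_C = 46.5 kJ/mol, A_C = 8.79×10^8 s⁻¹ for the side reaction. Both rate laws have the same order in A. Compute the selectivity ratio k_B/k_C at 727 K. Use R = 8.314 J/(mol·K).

k_B/k_C = (A_B/A_C)·exp[−(E_B−E_C)/(RT)] = (A_B/A_C)·exp[(E_C−E_B)/(RT)].
(E_C−E_B)/(RT) = (46.5−70.5)×10³/(8.314×727) = -24000/6044 = -3.971.
k_B/k_C = (5.67×10^11/8.79×10^8)·exp(-3.971) = 645.1 × 0.01886 = 12.2.
Since E_B > E_C, raising the temperature improves selectivity toward B.

12.2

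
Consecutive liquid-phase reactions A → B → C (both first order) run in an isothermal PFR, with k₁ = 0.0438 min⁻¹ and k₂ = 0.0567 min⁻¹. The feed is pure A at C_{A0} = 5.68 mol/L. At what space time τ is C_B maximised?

20.0 min

The intermediate peaks when r₁ = r₂, i.e. k₁e^(−k₁τ) = k₂e^(−k₂τ), giving τ_opt = ln(k₂/k₁)/(k₂−k₁).
= ln(0.0567/0.0438)/(0.0567−0.0438) = ln(1.295)/0.01290 = 0.2581/0.01290 = 20.0 min.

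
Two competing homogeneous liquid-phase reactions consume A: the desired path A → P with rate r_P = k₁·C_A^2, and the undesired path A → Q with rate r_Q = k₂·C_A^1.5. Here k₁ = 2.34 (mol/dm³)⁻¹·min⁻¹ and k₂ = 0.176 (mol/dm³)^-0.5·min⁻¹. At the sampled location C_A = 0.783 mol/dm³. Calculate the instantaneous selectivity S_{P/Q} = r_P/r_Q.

11.8

S_{P/Q} = r_P/r_Q = (k₁·C_A^2)/(k₂·C_A^1.5) = (k₁/k₂)·C_A^0.5.
= (2.34×0.7830^2) / (0.176×0.7830^1.5) = 1.435/0.1219 = 11.8.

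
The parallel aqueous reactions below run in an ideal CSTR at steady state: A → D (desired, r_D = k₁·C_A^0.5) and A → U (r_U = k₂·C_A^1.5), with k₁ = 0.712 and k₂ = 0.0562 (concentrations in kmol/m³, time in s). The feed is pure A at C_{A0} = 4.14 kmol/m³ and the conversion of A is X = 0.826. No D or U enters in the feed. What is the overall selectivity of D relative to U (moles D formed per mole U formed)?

17.6

Exit C_A = C_{A0}(1−X) = 4.14×0.174 = 0.7204 kmol/m³.
A CSTR operates uniformly at the exit composition, giving r_D = 0.6043 and r_U = 0.03436 (each k·C_A^n at C_A = 0.7204).
Overall selectivity = C_D/C_U = r_Dτ/(r_Uτ) = r_D/r_U = 17.6.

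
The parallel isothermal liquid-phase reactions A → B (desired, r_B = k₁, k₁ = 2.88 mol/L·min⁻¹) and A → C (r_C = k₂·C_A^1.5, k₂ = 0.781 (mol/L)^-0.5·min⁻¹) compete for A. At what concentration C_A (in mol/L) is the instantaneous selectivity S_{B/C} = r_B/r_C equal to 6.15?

0.711 mol/L

S_{B/C} = (k₁/k₂)·C_A^-1.5 ⇒ C_A = (S·k₂/k₁)^(1/(-1.5)).
= (6.15×0.781/2.88)^(-0.6667) = (1.668)^(-0.6667) = 0.711 mol/L.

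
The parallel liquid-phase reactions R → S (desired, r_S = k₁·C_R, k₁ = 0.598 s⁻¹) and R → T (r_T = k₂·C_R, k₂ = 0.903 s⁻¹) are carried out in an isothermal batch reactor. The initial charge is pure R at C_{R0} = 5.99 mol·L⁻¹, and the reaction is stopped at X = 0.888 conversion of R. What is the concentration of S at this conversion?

C_R = C_{R0}(1−X) = 0.6709 mol·L⁻¹.
Both paths are first order in R, so the instantaneous fraction to S is constant: dC_S/d(−C_R) = k₁/(k₁+k₂) = 0.3984.
C_S = 0.3984·(C_{R0}−C_R) = 0.3984×5.319 = 2.12 mol·L⁻¹.

2.12 mol·L⁻¹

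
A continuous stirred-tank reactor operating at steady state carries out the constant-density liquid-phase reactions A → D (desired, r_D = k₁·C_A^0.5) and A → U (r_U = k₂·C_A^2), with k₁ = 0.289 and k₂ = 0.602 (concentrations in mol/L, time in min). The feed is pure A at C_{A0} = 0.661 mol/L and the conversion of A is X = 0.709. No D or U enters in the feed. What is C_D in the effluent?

0.399 mol/L

Exit C_A = C_{A0}(1−X) = 0.661×0.291 = 0.1924 mol/L.
In a CSTR the entire volume is at exit conditions, so r_D = 0.289×0.1924^0.5 = 0.1267 and r_U = 0.602×0.1924^2 = 0.02227.
Fraction of consumed A going to D: r_D/(r_D+r_U) = 0.8505.
C_D = 0.8505·C_{A0}·X = 0.8505×0.661×0.709 = 0.399 mol/L.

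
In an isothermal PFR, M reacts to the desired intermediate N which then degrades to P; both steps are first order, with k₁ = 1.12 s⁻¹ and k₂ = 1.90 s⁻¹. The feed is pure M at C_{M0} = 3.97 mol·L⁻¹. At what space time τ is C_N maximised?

For first-order series the maximum of C_N occurs at τ_opt = ln(k₂/k₁)/(k₂−k₁).
= ln(1.90/1.12)/(1.90−1.12) = ln(1.696)/0.7800 = 0.5285/0.7800 = 0.678 s.

0.678 s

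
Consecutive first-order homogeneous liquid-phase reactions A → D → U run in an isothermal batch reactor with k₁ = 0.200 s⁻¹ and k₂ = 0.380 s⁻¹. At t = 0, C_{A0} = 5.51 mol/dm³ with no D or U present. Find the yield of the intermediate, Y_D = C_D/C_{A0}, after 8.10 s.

0.169

Solving the coupled first-order balances gives C_D(t) = [k₁/(k₂−k₁)]·C_{A0}·(e^(−k₁t) − e^(−k₂t)).
e^(−k₁t) = e^(−0.200×8.10) = e^(−1.620) = 0.1979; e^(−k₂t) = e^(−3.078) = 0.04605.
C_D = 0.200×5.51/(0.380−0.200) × (0.1979−0.04605) = 6.122×0.1518 = 0.9296 mol/dm³.
Y_D = C_D/C_{A0} = 0.9296/5.51 = 0.169.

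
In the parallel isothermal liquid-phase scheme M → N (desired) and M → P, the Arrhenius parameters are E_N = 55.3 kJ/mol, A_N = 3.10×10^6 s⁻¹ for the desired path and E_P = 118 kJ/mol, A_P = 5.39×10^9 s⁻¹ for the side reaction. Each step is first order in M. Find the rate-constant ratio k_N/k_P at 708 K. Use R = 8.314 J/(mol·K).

k_N/k_P = (A_N/A_P)·exp[−(E_N−E_P)/(RT)] = (A_N/A_P)·exp[(E_P−E_N)/(RT)].
(E_P−E_N)/(RT) = (118−55.3)×10³/(8.314×708) = 62700/5886 = 10.65.
k_N/k_P = (3.10×10^6/5.39×10^9)·exp(10.65) = 5.751×10^-4 × 42270 = 24.3.
Since E_N < E_P, lowering the temperature improves selectivity toward N.

24.3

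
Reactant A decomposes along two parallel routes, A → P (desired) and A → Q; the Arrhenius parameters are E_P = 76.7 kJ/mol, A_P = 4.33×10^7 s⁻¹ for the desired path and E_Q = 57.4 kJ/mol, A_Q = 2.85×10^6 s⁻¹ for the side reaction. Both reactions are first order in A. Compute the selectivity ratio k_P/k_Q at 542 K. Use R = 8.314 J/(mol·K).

k_P/k_Q = (A_P/A_Q)·exp[−(E_P−E_Q)/(RT)] = (A_P/A_Q)·exp[(E_Q−E_P)/(RT)].
(E_Q−E_P)/(RT) = (57.4−76.7)×10³/(8.314×542) = -19300/4506 = -4.283.
k_P/k_Q = (4.33×10^7/2.85×10^6)·exp(-4.283) = 15.19 × 0.01380 = 0.210.
Since E_P > E_Q, raising the temperature improves selectivity toward P.

0.210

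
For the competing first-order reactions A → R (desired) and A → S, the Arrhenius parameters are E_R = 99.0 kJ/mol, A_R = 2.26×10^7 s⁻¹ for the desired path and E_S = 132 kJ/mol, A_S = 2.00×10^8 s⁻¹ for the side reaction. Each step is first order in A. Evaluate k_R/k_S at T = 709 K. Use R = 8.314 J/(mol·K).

30.5

k_R/k_S = (A_R/A_S)·exp[−(E_R−E_S)/(RT)] = (A_R/A_S)·exp[(E_S−E_R)/(RT)].
(E_S−E_R)/(RT) = (132−99.0)×10³/(8.314×709) = 33000/5895 = 5.598.
k_R/k_S = (2.26×10^7/2.00×10^8)·exp(5.598) = 0.1130 × 270.0 = 30.5.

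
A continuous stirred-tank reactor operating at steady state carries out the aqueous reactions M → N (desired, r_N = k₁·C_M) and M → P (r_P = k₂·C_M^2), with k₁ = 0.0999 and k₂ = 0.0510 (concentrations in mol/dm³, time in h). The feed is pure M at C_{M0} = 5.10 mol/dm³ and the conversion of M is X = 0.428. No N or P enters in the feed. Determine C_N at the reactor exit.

Exit C_M = C_{M0}(1−X) = 5.10×0.572 = 2.917 mol/dm³.
A CSTR operates uniformly at the exit composition, giving r_N = 0.2914 and r_P = 0.4340 (each k·C_M^n at C_M = 2.917).
Fraction of consumed M going to N: r_N/(r_N+r_P) = 0.4017.
C_N = 0.4017·C_{M0}·X = 0.4017×5.10×0.428 = 0.877 mol/dm³.

0.877 mol/dm³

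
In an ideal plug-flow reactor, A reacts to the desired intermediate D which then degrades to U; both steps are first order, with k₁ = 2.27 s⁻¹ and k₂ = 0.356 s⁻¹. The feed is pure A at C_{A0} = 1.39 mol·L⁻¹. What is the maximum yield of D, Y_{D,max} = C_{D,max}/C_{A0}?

0.709

At the optimum, C_{D,max}/C_{A0} = (k₁/k₂)^[k₂/(k₂−k₁)].
= (2.27/0.356)^(0.356/(0.356−2.27)) = (6.376)^(-0.1860) = 0.7085.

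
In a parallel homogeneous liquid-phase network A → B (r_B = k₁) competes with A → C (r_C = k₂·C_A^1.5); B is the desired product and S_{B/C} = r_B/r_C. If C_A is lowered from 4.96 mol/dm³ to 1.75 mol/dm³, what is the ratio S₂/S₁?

S_{B/C} = (k₁/k₂)·C_A^-1.5, so S₂/S₁ = (C_{A,2}/C_{A,1})^-1.5.
= (1.75/4.96)^(-1.5) = (0.3528)^(-1.5) = 4.77.

4.77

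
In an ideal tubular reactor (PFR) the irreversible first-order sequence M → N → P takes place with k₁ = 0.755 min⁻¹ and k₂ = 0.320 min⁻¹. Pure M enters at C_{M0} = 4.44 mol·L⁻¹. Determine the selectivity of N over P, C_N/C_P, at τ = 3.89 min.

The intermediate concentration in a first-order A→B→C sequence is C_N = k₁C_{M0}(e^(−k₁τ) − e^(−k₂τ))/(k₂−k₁).
e^(−k₁τ) = e^(−0.755×3.89) = e^(−2.937) = 0.05303; e^(−k₂τ) = e^(−1.245) = 0.2880.
C_N = 0.755×4.44/(0.320−0.755) × (0.05303−0.2880) = (-7.706)×(-0.2350) = 1.811 mol·L⁻¹.
C_M = C_{M0}e^(−k₁τ) = 0.2354 mol·L⁻¹, so C_P = C_{M0}−C_M−C_N = 2.394 mol·L⁻¹; C_N/C_P = 0.756.

0.756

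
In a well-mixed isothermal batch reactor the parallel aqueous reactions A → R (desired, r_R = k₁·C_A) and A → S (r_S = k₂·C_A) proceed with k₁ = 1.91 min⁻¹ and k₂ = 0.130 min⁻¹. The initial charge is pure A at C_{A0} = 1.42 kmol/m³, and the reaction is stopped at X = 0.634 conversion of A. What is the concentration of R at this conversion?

C_A = C_{A0}(1−X) = 0.5197 kmol/m³.
Both paths are first order in A, so the instantaneous fraction to R is constant: dC_R/d(−C_A) = k₁/(k₁+k₂) = 0.9363.
C_R = 0.9363·(C_{A0}−C_A) = 0.9363×0.9003 = 0.843 kmol/m³.

0.843 kmol/m³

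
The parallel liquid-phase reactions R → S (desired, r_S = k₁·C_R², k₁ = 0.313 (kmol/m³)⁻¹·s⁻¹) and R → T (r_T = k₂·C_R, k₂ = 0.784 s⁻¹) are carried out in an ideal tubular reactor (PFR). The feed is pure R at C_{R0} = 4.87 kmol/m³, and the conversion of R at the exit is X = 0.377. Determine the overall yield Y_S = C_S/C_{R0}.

C_R = C_{R0}(1−X) = 3.034 kmol/m³.
Along a PFR/batch, dC_T/dC_R = −r_T/(r_S+r_T) = −k₂/(k₂+k₁·C_R).
Integrating from C_{R0} to C_R: C_T = (0.784/0.313)·ln[(0.784+0.313·4.87)/(0.784+0.313·3.03)] = 2.505·ln(2.308/1.734) = 0.7171 kmol/m³.
Then C_S = (C_{R0}−C_R) − C_T = 1.836 − 0.7171 = 1.119 kmol/m³.
Y_S = C_S/C_{R0} = 1.119/4.87 = 0.230.

0.230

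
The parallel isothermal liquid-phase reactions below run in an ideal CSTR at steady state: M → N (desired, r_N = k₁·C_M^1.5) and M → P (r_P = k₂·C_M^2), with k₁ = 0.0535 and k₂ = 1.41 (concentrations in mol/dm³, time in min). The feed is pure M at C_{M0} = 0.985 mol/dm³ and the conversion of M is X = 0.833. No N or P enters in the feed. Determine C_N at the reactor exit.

0.0702 mol/dm³

Exit C_M = C_{M0}(1−X) = 0.985×0.167 = 0.1645 mol/dm³.
In a CSTR the entire volume is at exit conditions, so r_N = 0.0535×0.1645^1.5 = 0.003569 and r_P = 1.41×0.1645^2 = 0.03815.
Fraction of consumed M going to N: r_N/(r_N+r_P) = 0.08555.
C_N = 0.08555·C_{M0}·X = 0.08555×0.985×0.833 = 0.0702 mol/dm³.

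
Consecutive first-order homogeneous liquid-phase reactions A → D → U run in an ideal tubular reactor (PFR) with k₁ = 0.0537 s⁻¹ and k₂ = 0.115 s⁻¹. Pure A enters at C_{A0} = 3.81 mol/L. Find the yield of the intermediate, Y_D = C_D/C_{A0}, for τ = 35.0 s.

0.118

Solving the coupled first-order balances gives C_D(τ) = [k₁/(k₂−k₁)]·C_{A0}·(e^(−k₁τ) − e^(−k₂τ)).
e^(−k₁τ) = e^(−0.0537×35.0) = e^(−1.879) = 0.1527; e^(−k₂τ) = e^(−4.025) = 0.01786.
C_D = 0.0537×3.81/(0.115−0.0537) × (0.1527−0.01786) = 3.338×0.1348 = 0.4499 mol/L.
Y_D = C_D/C_{A0} = 0.4499/3.81 = 0.118.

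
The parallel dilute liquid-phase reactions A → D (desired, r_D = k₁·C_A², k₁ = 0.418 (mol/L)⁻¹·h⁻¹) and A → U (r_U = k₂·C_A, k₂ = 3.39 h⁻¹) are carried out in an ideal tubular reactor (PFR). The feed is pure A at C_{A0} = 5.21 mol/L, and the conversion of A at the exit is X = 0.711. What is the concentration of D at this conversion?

C_A = C_{A0}(1−X) = 1.506 mol/L.
Along a PFR/batch, dC_U/dC_A = −r_U/(r_D+r_U) = −k₂/(k₂+k₁·C_A).
Integrating from C_{A0} to C_A: C_U = (3.39/0.418)·ln[(3.39+0.418·5.21)/(3.39+0.418·1.51)] = 8.110·ln(5.568/4.019) = 2.643 mol/L.
Then C_D = (C_{A0}−C_A) − C_U = 3.704 − 2.643 = 1.061 mol/L.

1.06 mol/L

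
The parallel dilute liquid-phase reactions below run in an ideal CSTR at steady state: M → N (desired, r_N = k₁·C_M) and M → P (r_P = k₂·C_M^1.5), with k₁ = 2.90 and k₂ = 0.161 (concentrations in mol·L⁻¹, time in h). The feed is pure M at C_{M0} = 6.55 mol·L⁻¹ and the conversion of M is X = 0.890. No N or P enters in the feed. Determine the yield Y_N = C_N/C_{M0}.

Exit C_M = C_{M0}(1−X) = 6.55×0.110 = 0.7205 mol·L⁻¹.
In a CSTR the entire volume is at exit conditions, so r_N = 2.90×0.7205 = 2.089 and r_P = 0.161×0.7205^1.5 = 0.09846.
Fraction of consumed M going to N: r_N/(r_N+r_P) = 0.9550.
C_N = 0.9550·C_{M0}·X = 0.9550×6.55×0.890 = 5.57 mol·L⁻¹; Y_N = C_N/C_{M0} = 0.850.

0.850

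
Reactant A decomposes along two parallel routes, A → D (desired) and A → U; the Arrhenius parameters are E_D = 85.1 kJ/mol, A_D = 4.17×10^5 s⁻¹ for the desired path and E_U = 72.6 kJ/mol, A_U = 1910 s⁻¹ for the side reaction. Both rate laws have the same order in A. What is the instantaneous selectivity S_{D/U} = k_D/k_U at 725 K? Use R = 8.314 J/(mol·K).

27.4

k_D/k_U = (A_D/A_U)·exp[−(E_D−E_U)/(RT)] = (A_D/A_U)·exp[(E_U−E_D)/(RT)].
(E_U−E_D)/(RT) = (72.6−85.1)×10³/(8.314×725) = -12500/6028 = -2.074.
k_D/k_U = (4.17×10^5/1910)·exp(-2.074) = 218.3 × 0.1257 = 27.4.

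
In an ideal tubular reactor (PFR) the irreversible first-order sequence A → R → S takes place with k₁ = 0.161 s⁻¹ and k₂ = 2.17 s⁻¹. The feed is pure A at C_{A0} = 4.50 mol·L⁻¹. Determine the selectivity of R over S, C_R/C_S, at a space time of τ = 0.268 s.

For first-order series with pure A initially, C_R(τ) = k₁C_{A0}/(k₂−k₁)·(e^(−k₁τ) − e^(−k₂τ)).
e^(−k₁τ) = e^(−0.161×0.268) = e^(−0.04315) = 0.9578; e^(−k₂τ) = e^(−0.5816) = 0.5590.
C_R = 0.161×4.50/(2.17−0.161) × (0.9578−0.5590) = 0.3606×0.3987 = 0.1438 mol·L⁻¹.
C_A = C_{A0}e^(−k₁τ) = 4.310 mol·L⁻¹, so C_S = C_{A0}−C_A−C_R = 0.04624 mol·L⁻¹; C_R/C_S = 3.11.

3.11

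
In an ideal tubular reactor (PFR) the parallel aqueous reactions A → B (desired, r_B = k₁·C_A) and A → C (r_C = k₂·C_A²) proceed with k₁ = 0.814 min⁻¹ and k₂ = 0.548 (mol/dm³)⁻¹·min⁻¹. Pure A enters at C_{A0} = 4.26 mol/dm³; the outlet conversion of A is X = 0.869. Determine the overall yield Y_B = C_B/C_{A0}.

C_A = C_{A0}(1−X) = 0.5581 mol/dm³.
Along a PFR/batch, dC_B/dC_A = −r_B/(r_B+r_C) = −k₁/(k₁+k₂·C_A).
Integrating from C_{A0} to C_A: C_B = (0.814/0.548)·ln[(0.814+0.548·4.26)/(0.814+0.548·0.558)] = 1.485·ln(3.148/1.120) = 1.536 mol/dm³.
Y_B = C_B/C_{A0} = 1.536/4.26 = 0.360.

0.360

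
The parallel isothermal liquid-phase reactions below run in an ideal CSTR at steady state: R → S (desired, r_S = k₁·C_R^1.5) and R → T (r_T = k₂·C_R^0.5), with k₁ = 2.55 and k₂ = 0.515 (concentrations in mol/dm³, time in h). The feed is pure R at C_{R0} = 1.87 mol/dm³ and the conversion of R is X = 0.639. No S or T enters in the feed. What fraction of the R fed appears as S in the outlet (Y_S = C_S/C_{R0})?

Exit C_R = C_{R0}(1−X) = 1.87×0.361 = 0.6751 mol/dm³.
A CSTR operates uniformly at the exit composition, giving r_S = 1.414 and r_T = 0.4231 (each k·C_R^n at C_R = 0.6751).
Fraction of consumed R going to S: r_S/(r_S+r_T) = 0.7697.
C_S = 0.7697·C_{R0}·X = 0.7697×1.87×0.639 = 0.920 mol/dm³; Y_S = C_S/C_{R0} = 0.492.

0.492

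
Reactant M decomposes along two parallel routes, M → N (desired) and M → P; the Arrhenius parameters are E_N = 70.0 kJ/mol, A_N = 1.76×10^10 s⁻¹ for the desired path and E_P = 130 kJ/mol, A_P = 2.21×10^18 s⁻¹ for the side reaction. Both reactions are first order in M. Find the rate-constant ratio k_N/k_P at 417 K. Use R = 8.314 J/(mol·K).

0.261

With equal orders, S_{N/P} = k_N/k_P = (A_N/A_P)·exp[(E_P−E_N)/(RT)].
(E_P−E_N)/(RT) = (130−70.0)×10³/(8.314×417) = 60000/3467 = 17.31.
k_N/k_P = (1.76×10^10/2.21×10^18)·exp(17.31) = 7.964×10^-9 × 3.281×10^7 = 0.261.
Since E_N < E_P, lowering the temperature improves selectivity toward N.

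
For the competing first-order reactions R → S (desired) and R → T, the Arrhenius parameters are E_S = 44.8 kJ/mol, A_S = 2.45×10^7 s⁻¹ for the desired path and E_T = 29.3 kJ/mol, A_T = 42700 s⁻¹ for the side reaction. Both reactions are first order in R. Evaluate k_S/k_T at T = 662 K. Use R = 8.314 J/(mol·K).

With equal orders, S_{S/T} = k_S/k_T = (A_S/A_T)·exp[(E_T−E_S)/(RT)].
(E_T−E_S)/(RT) = (29.3−44.8)×10³/(8.314×662) = -15500/5504 = -2.816.
k_S/k_T = (2.45×10^7/42700)·exp(-2.816) = 573.8 × 0.05983 = 34.3.

34.3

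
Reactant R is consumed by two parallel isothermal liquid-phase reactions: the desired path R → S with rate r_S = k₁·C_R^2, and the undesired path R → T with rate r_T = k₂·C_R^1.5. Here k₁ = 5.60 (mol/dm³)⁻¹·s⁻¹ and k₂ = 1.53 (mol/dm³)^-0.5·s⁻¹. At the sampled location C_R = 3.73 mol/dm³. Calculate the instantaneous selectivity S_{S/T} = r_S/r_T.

7.07

S_{S/T} = r_S/r_T = (k₁·C_R^2)/(k₂·C_R^1.5) = (k₁/k₂)·C_R^0.5.
= (5.60×3.730^2) / (1.53×3.730^1.5) = 77.91/11.02 = 7.07.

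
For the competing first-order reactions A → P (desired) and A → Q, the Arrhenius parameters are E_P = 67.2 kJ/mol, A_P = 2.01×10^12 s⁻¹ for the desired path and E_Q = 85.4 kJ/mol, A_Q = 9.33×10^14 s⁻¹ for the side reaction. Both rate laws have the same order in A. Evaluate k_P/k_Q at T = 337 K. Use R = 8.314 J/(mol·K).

With equal orders, S_{P/Q} = k_P/k_Q = (A_P/A_Q)·exp[(E_Q−E_P)/(RT)].
(E_Q−E_P)/(RT) = (85.4−67.2)×10³/(8.314×337) = 18200/2802 = 6.496.
k_P/k_Q = (2.01×10^12/9.33×10^14)·exp(6.496) = 0.002154 × 662.3 = 1.43.

1.43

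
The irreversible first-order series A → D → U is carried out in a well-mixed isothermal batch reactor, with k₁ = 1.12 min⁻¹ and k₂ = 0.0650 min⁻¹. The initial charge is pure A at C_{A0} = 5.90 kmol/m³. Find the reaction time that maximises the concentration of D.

2.70 min

Setting dC_D/dt = 0 gives t_opt = ln(k₂/k₁)/(k₂−k₁).
= ln(0.0650/1.12)/(0.0650−1.12) = ln(0.05804)/-1.055 = -2.847/-1.055 = 2.70 min.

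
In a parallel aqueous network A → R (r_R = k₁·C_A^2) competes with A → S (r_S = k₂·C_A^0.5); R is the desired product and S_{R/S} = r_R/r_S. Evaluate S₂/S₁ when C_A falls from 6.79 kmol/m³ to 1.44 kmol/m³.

0.0977

S_{R/S} = (k₁/k₂)·C_A^1.5, so S₂/S₁ = (C_{A,2}/C_{A,1})^1.5.
= (1.44/6.79)^1.5 = (0.2121)^1.5 = 0.0977.
Selectivity toward R falls as C_A falls — high-concentration operation is favoured.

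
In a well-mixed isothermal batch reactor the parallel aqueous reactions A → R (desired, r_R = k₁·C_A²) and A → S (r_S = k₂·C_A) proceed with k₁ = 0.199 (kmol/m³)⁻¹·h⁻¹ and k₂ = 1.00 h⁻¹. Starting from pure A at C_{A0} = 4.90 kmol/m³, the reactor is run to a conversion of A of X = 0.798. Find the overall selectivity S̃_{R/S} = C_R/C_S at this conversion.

C_A = C_{A0}(1−X) = 0.9898 kmol/m³.
Along a PFR/batch, dC_S/dC_A = −r_S/(r_R+r_S) = −k₂/(k₂+k₁·C_A).
Integrating from C_{A0} to C_A: C_S = (1.00/0.199)·ln[(1.00+0.199·4.90)/(1.00+0.199·0.990)] = 5.025·ln(1.975/1.197) = 2.517 kmol/m³.
Then C_R = (C_{A0}−C_A) − C_S = 3.910 − 2.517 = 1.393 kmol/m³.
S̃_{R/S} = C_R/C_S = 1.393/2.517 = 0.554.

0.554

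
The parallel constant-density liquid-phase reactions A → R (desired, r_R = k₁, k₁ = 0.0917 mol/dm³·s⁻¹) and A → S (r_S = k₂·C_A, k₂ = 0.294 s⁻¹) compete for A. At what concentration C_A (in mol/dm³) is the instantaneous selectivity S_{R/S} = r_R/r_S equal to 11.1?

0.0281 mol/dm³

S_{R/S} = (k₁/k₂)·C_A⁻¹ ⇒ C_A = (S·k₂/k₁)^(-1).
= (11.1×0.294/0.0917)^(-1) = (35.59)^(-1) = 0.0281 mol/dm³.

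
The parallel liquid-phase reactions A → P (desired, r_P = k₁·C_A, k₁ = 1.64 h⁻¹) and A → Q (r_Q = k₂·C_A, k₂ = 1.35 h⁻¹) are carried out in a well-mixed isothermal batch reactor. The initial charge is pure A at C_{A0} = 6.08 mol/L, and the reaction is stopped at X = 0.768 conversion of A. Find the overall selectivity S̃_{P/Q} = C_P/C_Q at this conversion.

C_A = C_{A0}(1−X) = 1.411 mol/L.
Both paths are first order in A, so the instantaneous fraction to P is constant: dC_P/d(−C_A) = k₁/(k₁+k₂) = 0.5485.
C_P = 0.5485·(C_{A0}−C_A) = 0.5485×4.669 = 2.56 mol/L.
C_Q = (C_{A0}−C_A)−C_P = 2.108 mol/L; S̃_{P/Q} = 2.561/2.108 = 1.21.

1.21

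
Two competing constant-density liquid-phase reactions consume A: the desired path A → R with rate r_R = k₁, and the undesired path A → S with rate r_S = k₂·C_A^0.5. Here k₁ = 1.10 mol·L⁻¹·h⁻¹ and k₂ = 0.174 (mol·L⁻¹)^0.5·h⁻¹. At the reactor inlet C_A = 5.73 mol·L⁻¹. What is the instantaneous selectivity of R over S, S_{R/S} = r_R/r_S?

2.64

S_{R/S} = r_R/r_S = (k₁)/(k₂·C_A^0.5) = (k₁/k₂)·C_A^-0.5.
= (1.10) / (0.174×5.730^0.5) = 1.100/0.4165 = 2.64.
The undesired path is higher order in A, so low C_A (CSTR or dilute feed) favours R.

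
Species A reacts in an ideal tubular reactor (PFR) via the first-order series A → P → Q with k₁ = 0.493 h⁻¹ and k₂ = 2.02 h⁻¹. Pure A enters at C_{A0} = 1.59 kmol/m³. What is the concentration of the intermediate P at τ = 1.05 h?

For first-order series with pure A initially, C_P(τ) = k₁C_{A0}/(k₂−k₁)·(e^(−k₁τ) − e^(−k₂τ)).
e^(−k₁τ) = e^(−0.493×1.05) = e^(−0.5177) = 0.5959; e^(−k₂τ) = e^(−2.121) = 0.1199.
C_P = 0.493×1.59/(2.02−0.493) × (0.5959−0.1199) = 0.5133×0.4760 = 0.2444 kmol/m³.

0.244 kmol/m³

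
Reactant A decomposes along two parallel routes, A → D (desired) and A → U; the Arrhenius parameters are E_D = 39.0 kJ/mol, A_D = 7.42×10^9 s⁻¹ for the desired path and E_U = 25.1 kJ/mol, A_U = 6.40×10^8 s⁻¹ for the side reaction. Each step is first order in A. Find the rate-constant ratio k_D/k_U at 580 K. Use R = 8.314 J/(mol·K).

0.649

Since both paths have the same order in A, the concentration cancels and S_{D/U} = k_D/k_U = (A_D/A_U)·exp[(E_U−E_D)/(RT)].
(E_U−E_D)/(RT) = (25.1−39.0)×10³/(8.314×580) = -13900/4822 = -2.883.
k_D/k_U = (7.42×10^9/6.40×10^8)·exp(-2.883) = 11.59 × 0.05599 = 0.649.
Since E_D > E_U, raising the temperature improves selectivity toward D.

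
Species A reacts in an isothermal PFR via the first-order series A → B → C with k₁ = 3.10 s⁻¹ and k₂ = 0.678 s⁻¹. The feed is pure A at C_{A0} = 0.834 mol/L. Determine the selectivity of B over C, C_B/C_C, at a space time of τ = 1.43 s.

0.908

Solving the coupled first-order balances gives C_B(τ) = [k₁/(k₂−k₁)]·C_{A0}·(e^(−k₁τ) − e^(−k₂τ)).
e^(−k₁τ) = e^(−3.10×1.43) = e^(−4.433) = 0.01188; e^(−k₂τ) = e^(−0.9695) = 0.3793.
C_B = 3.10×0.834/(0.678−3.10) × (0.01188−0.3793) = (-1.067)×(-0.3674) = 0.3922 mol/L.
C_A = C_{A0}e^(−k₁τ) = 0.009907 mol/L, so C_C = C_{A0}−C_A−C_B = 0.4319 mol/L; C_B/C_C = 0.908.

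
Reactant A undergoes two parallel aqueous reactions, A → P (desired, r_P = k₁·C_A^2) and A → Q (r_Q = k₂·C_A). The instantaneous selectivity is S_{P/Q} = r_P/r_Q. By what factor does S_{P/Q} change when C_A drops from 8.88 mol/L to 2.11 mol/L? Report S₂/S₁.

0.238

S_{P/Q} = (k₁/k₂)·C_A, so S₂/S₁ = (C_{A,2}/C_{A,1}).
= 2.11/8.88 = 0.238.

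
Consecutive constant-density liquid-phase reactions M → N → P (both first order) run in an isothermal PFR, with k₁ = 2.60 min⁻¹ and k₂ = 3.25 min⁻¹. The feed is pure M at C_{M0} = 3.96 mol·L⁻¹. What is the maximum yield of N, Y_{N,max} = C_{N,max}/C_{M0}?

At the optimum, C_{N,max}/C_{M0} = (k₁/k₂)^[k₂/(k₂−k₁)].
= (2.60/3.25)^(3.25/(3.25−2.60)) = (0.8000)^(5.000) = 0.3277.

0.328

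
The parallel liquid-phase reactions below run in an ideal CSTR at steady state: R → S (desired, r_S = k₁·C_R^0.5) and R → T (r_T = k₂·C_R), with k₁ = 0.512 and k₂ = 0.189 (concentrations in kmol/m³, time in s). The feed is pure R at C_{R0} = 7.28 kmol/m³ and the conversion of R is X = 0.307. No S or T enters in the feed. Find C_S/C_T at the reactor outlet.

Exit C_R = C_{R0}(1−X) = 7.28×0.693 = 5.045 kmol/m³.
Rates in a CSTR are evaluated at the outlet concentration: r_S = 0.512×5.045^0.5 = 1.150, r_T = 0.189×5.045 = 0.9535.
Overall selectivity = C_S/C_T = r_Sτ/(r_Tτ) = r_S/r_T = 1.21.

1.21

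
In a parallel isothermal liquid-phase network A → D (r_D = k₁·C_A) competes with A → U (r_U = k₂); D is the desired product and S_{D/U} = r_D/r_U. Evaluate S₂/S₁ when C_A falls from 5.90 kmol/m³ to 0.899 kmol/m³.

0.152

S_{D/U} = (k₁/k₂)·C_A, so S₂/S₁ = (C_{A,2}/C_{A,1}).
= 0.899/5.90 = 0.152.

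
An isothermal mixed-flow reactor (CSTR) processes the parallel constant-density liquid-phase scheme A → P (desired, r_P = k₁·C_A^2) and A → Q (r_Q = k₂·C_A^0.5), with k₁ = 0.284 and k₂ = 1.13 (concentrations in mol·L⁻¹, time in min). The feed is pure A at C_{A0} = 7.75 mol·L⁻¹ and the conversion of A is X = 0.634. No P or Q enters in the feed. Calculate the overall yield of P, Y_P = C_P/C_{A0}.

Exit C_A = C_{A0}(1−X) = 7.75×0.366 = 2.837 mol·L⁻¹.
Rates in a CSTR are evaluated at the outlet concentration: r_P = 0.284×2.837^2 = 2.285, r_Q = 1.13×2.837^0.5 = 1.903.
Fraction of consumed A going to P: r_P/(r_P+r_Q) = 0.5456.
C_P = 0.5456·C_{A0}·X = 0.5456×7.75×0.634 = 2.68 mol·L⁻¹; Y_P = C_P/C_{A0} = 0.346.

0.346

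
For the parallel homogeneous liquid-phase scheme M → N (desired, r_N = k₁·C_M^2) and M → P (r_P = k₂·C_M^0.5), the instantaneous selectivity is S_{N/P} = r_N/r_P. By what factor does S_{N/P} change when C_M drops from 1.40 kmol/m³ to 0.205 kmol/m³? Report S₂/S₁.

0.0560

S_{N/P} = (k₁/k₂)·C_M^1.5, so S₂/S₁ = (C_{M,2}/C_{M,1})^1.5.
= (0.205/1.40)^1.5 = (0.1464)^1.5 = 0.0560.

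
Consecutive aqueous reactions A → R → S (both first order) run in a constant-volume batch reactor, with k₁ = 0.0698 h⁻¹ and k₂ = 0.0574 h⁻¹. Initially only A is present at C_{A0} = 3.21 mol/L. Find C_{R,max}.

At the optimum, C_{R,max}/C_{A0} = (k₁/k₂)^[k₂/(k₂−k₁)].
= (0.0698/0.0574)^(0.0574/(0.0574−0.0698)) = (1.216)^(-4.629) = 0.4044.
C_{R,max} = 0.4044×3.21 = 1.30 mol/L.

1.30 mol/L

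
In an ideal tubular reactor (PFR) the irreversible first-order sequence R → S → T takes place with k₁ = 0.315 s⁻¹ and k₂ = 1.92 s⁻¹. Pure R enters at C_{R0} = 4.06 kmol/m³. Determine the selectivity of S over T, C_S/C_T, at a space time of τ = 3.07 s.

0.136

Solving the coupled first-order balances gives C_S(τ) = [k₁/(k₂−k₁)]·C_{R0}·(e^(−k₁τ) − e^(−k₂τ)).
e^(−k₁τ) = e^(−0.315×3.07) = e^(−0.9670) = 0.3802; e^(−k₂τ) = e^(−5.894) = 0.002755.
C_S = 0.315×4.06/(1.92−0.315) × (0.3802−0.002755) = 0.7968×0.3774 = 0.3008 kmol/m³.
C_R = C_{R0}e^(−k₁τ) = 1.544 kmol/m³, so C_T = C_{R0}−C_R−C_S = 2.216 kmol/m³; C_S/C_T = 0.136.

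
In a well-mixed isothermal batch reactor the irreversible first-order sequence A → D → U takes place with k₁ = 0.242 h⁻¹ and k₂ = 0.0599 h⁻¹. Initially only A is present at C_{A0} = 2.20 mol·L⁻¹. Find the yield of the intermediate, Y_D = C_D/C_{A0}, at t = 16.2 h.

0.477

Solving the coupled first-order balances gives C_D(t) = [k₁/(k₂−k₁)]·C_{A0}·(e^(−k₁t) − e^(−k₂t)).
e^(−k₁t) = e^(−0.242×16.2) = e^(−3.920) = 0.01983; e^(−k₂t) = e^(−0.9704) = 0.3789.
C_D = 0.242×2.20/(0.0599−0.242) × (0.01983−0.3789) = (-2.924)×(-0.3591) = 1.050 mol·L⁻¹.
Y_D = C_D/C_{A0} = 1.050/2.20 = 0.477.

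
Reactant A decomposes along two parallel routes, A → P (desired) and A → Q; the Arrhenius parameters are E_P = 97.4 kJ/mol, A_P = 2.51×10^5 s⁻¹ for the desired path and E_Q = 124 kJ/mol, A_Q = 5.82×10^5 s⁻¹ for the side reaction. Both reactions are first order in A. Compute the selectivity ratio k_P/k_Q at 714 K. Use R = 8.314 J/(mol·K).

38.1

With equal orders, S_{P/Q} = k_P/k_Q = (A_P/A_Q)·exp[(E_Q−E_P)/(RT)].
(E_Q−E_P)/(RT) = (124−97.4)×10³/(8.314×714) = 26600/5936 = 4.481.
k_P/k_Q = (2.51×10^5/5.82×10^5)·exp(4.481) = 0.4313 × 88.32 = 38.1.
Since E_P < E_Q, lowering the temperature improves selectivity toward P.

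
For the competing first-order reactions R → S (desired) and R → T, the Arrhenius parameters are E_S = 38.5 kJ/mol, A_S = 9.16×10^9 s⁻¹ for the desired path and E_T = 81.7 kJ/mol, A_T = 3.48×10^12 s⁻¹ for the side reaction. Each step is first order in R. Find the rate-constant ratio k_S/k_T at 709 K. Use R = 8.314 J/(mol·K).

4.01

With equal orders, S_{S/T} = k_S/k_T = (A_S/A_T)·exp[(E_T−E_S)/(RT)].
(E_T−E_S)/(RT) = (81.7−38.5)×10³/(8.314×709) = 43200/5895 = 7.329.
k_S/k_T = (9.16×10^9/3.48×10^12)·exp(7.329) = 0.002632 × 1523 = 4.01.
Since E_S < E_T, lowering the temperature improves selectivity toward S.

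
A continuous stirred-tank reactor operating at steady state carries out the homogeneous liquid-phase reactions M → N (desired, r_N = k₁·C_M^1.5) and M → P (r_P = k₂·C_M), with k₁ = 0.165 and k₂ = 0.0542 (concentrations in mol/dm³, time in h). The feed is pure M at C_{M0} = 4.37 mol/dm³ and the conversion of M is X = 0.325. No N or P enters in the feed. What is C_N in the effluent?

Exit C_M = C_{M0}(1−X) = 4.37×0.675 = 2.950 mol/dm³.
Rates in a CSTR are evaluated at the outlet concentration: r_N = 0.165×2.950^1.5 = 0.8359, r_P = 0.0542×2.950 = 0.1599.
Fraction of consumed M going to N: r_N/(r_N+r_P) = 0.8394.
C_N = 0.8394·C_{M0}·X = 0.8394×4.37×0.325 = 1.19 mol/dm³.

1.19 mol/dm³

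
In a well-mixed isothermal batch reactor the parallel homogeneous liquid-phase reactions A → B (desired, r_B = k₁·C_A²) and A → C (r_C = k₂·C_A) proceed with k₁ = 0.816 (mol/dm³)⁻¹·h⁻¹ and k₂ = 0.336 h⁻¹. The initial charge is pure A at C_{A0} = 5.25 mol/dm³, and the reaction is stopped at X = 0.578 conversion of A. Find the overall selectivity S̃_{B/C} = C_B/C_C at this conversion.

8.60

C_A = C_{A0}(1−X) = 2.216 mol/dm³.
Along a PFR/batch, dC_C/dC_A = −r_C/(r_B+r_C) = −k₂/(k₂+k₁·C_A).
Integrating from C_{A0} to C_A: C_C = (0.336/0.816)·ln[(0.336+0.816·5.25)/(0.336+0.816·2.22)] = 0.4118·ln(4.620/2.144) = 0.3161 mol/dm³.
Then C_B = (C_{A0}−C_A) − C_C = 3.034 − 0.3161 = 2.718 mol/dm³.
S̃_{B/C} = C_B/C_C = 2.718/0.3161 = 8.60.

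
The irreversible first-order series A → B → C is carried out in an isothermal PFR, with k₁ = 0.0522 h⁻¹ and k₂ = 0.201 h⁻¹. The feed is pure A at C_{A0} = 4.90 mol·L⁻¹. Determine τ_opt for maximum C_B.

Setting dC_B/dτ = 0 gives τ_opt = ln(k₂/k₁)/(k₂−k₁).
= ln(0.201/0.0522)/(0.201−0.0522) = ln(3.851)/0.1488 = 1.348/0.1488 = 9.06 h.

9.06 h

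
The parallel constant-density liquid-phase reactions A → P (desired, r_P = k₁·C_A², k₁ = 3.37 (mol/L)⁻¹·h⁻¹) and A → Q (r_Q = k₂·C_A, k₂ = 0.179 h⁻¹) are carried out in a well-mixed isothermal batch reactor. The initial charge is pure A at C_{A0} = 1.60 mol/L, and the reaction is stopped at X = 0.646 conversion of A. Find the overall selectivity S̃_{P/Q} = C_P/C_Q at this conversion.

18.8

C_A = C_{A0}(1−X) = 0.5664 mol/L.
Along a PFR/batch, dC_Q/dC_A = −r_Q/(r_P+r_Q) = −k₂/(k₂+k₁·C_A).
Integrating from C_{A0} to C_A: C_Q = (0.179/3.37)·ln[(0.179+3.37·1.60)/(0.179+3.37·0.566)] = 0.05312·ln(5.571/2.088) = 0.05213 mol/L.
Then C_P = (C_{A0}−C_A) − C_Q = 1.034 − 0.05213 = 0.9815 mol/L.
S̃_{P/Q} = C_P/C_Q = 0.9815/0.05213 = 18.8.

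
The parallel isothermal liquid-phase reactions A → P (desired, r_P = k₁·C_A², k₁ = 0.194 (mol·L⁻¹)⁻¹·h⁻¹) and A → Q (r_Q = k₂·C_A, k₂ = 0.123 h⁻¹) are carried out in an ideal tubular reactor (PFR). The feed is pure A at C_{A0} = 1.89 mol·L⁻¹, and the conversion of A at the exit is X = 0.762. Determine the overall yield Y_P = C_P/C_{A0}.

C_A = C_{A0}(1−X) = 0.4498 mol·L⁻¹.
Along a PFR/batch, dC_Q/dC_A = −r_Q/(r_P+r_Q) = −k₂/(k₂+k₁·C_A).
Integrating from C_{A0} to C_A: C_Q = (0.123/0.194)·ln[(0.123+0.194·1.89)/(0.123+0.194·0.450)] = 0.6340·ln(0.4897/0.2103) = 0.5360 mol·L⁻¹.
Then C_P = (C_{A0}−C_A) − C_Q = 1.440 − 0.5360 = 0.9042 mol·L⁻¹.
Y_P = C_P/C_{A0} = 0.9042/1.89 = 0.478.

0.478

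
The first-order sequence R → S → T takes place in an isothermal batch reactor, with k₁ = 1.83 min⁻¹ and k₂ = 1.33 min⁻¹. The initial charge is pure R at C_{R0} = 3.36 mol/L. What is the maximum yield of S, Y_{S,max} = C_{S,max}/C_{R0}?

0.428

For a first-order series the maximum intermediate yield is C_{S,max}/C_{R0} = (k₁/k₂)^[k₂/(k₂−k₁)].
= (1.83/1.33)^(1.33/(1.33−1.83)) = (1.376)^(-2.660) = 0.4279.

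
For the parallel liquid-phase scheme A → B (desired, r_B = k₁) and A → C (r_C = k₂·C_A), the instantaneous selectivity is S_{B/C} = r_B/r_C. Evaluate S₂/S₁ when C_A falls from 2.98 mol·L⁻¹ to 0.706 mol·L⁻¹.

S_{B/C} = (k₁/k₂)·C_A⁻¹, so S₂/S₁ = (C_{A,2}/C_{A,1})⁻¹.
= 2.98/0.706 = 4.22.

4.22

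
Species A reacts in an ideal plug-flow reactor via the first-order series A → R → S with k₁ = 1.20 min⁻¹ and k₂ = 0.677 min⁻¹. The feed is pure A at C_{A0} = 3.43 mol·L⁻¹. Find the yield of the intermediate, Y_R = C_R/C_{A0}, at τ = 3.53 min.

0.177

The intermediate concentration in a first-order A→B→C sequence is C_R = k₁C_{A0}(e^(−k₁τ) − e^(−k₂τ))/(k₂−k₁).
e^(−k₁τ) = e^(−1.20×3.53) = e^(−4.236) = 0.01447; e^(−k₂τ) = e^(−2.390) = 0.09165.
C_R = 1.20×3.43/(0.677−1.20) × (0.01447−0.09165) = (-7.870)×(-0.07718) = 0.6074 mol·L⁻¹.
Y_R = C_R/C_{A0} = 0.6074/3.43 = 0.177.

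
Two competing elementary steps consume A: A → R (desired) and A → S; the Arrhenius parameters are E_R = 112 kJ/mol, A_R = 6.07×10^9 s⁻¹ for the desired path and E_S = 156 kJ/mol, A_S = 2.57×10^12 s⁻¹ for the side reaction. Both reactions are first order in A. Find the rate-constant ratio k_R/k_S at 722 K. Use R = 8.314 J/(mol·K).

3.60

k_R/k_S = (A_R/A_S)·exp[−(E_R−E_S)/(RT)] = (A_R/A_S)·exp[(E_S−E_R)/(RT)].
(E_S−E_R)/(RT) = (156−112)×10³/(8.314×722) = 44000/6003 = 7.330.
k_R/k_S = (6.07×10^9/2.57×10^12)·exp(7.330) = 0.002362 × 1525 = 3.60.
Since E_R < E_S, lowering the temperature improves selectivity toward R.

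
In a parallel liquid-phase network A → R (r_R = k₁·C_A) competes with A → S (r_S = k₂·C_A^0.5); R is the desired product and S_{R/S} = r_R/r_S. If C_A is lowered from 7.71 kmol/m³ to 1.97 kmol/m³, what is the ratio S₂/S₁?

S_{R/S} = (k₁/k₂)·C_A^0.5, so S₂/S₁ = (C_{A,2}/C_{A,1})^0.5.
= (1.97/7.71)^0.5 = (0.2555)^0.5 = 0.505.

0.505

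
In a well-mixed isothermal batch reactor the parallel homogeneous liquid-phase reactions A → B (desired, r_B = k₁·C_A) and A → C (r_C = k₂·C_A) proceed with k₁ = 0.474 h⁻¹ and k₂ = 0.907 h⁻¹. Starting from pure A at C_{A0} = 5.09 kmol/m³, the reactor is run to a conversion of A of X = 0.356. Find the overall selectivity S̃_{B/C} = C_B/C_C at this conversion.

C_A = C_{A0}(1−X) = 3.278 kmol/m³.
Both paths are first order in A, so the instantaneous fraction to B is constant: dC_B/d(−C_A) = k₁/(k₁+k₂) = 0.3432.
C_B = 0.3432·(C_{A0}−C_A) = 0.3432×1.812 = 0.622 kmol/m³.
C_C = (C_{A0}−C_A)−C_B = 1.190 kmol/m³; S̃_{B/C} = 0.6219/1.190 = 0.523.

0.523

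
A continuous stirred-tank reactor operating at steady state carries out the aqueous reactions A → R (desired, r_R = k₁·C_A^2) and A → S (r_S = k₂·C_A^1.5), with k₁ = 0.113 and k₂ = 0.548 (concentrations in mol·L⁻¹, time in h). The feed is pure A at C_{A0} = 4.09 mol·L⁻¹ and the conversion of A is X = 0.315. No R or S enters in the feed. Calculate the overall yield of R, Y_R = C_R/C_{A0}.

Exit C_A = C_{A0}(1−X) = 4.09×0.685 = 2.802 mol·L⁻¹.
Rates in a CSTR are evaluated at the outlet concentration: r_R = 0.113×2.802^2 = 0.8870, r_S = 0.548×2.802^1.5 = 2.570.
Fraction of consumed A going to R: r_R/(r_R+r_S) = 0.2566.
C_R = 0.2566·C_{A0}·X = 0.2566×4.09×0.315 = 0.331 mol·L⁻¹; Y_R = C_R/C_{A0} = 0.0808.

0.0808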